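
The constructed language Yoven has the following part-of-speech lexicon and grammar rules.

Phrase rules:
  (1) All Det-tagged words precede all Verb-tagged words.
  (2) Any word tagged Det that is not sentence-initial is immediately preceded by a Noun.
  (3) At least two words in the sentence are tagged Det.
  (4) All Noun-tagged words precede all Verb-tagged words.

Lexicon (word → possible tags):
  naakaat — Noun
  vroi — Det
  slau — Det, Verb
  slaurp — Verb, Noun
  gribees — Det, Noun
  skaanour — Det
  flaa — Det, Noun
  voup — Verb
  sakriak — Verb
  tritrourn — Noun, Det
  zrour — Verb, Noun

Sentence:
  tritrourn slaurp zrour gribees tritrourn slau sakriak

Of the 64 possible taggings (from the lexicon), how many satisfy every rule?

5

Candidates per position — 1:tritrourn {Noun,Det}; 2:slaurp {Verb,Noun}; 3:zrour {Verb,Noun}; 4:gribees {Det,Noun}; 5:tritrourn {Noun,Det}; 6:slau {Det,Verb}; 7:sakriak {Verb}.
There are 64 candidate sequences in total.
The sequences that satisfy every rule: Noun Noun Noun Det Noun Det Verb; Det Noun Noun Det Noun Det Verb; Det Noun Noun Det Noun Verb Verb; Det Noun Noun Noun Noun Det Verb; Det Noun Noun Noun Det Verb Verb.
Count = 5.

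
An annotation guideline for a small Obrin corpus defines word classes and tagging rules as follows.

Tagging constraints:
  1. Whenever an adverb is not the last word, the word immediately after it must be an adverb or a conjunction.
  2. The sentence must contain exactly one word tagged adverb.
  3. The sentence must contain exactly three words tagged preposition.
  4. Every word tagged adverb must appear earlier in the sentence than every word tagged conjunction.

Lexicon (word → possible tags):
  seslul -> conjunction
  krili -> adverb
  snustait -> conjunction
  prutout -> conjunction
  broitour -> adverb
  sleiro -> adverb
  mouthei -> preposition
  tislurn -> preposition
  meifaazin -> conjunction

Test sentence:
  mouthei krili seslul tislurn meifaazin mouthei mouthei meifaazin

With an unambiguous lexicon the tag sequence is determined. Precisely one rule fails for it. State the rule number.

Fixed tagging: preposition adverb conjunction preposition conjunction preposition preposition conjunction.
Rule check: R1 ok, R2 ok, R3 fails, R4 ok.
Only rule 3 fails.

3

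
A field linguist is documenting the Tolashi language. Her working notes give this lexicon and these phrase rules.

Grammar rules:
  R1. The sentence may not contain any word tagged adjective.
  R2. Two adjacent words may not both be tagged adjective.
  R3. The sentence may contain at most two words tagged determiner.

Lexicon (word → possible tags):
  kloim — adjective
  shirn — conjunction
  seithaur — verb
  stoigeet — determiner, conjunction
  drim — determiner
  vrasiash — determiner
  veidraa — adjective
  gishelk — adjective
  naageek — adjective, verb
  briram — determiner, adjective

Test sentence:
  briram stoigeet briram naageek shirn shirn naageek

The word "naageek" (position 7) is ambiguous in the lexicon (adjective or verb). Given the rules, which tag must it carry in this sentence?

Candidates per position — 1:briram {determiner,adjective}; 2:stoigeet {determiner,conjunction}; 3:briram {determiner,adjective}; 4:naageek {adjective,verb}; 5:shirn {conjunction}; 6:shirn {conjunction}; 7:naageek {adjective,verb}.
Position 1: adjective is ruled out by rule 1; that leaves determiner.
Position 3: adjective is ruled out by rule 1; that leaves determiner.
Position 4: adjective is ruled out by rule 1; that leaves verb.
Position 7: adjective is ruled out by rule 1; that leaves verb.
Position 2: determiner is ruled out by rule 3; that leaves conjunction.
The unique satisfying tagging is: determiner conjunction determiner verb conjunction conjunction verb.
Rule-by-rule: rule 1 ✓; rule 2 ✓; rule 3 ✓.

verb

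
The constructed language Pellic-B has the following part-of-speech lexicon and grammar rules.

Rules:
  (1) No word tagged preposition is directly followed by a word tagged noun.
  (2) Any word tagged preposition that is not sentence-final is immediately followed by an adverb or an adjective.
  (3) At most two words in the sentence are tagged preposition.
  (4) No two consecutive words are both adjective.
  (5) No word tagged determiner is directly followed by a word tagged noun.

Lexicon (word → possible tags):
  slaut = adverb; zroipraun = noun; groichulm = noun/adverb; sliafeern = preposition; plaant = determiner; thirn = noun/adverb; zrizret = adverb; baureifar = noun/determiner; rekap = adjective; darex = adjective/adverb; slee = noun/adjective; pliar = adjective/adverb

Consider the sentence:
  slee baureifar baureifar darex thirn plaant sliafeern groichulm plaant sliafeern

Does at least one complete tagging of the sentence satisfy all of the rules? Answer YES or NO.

YES

Candidates per position — 1:slee {noun,adjective}; 2:baureifar {noun,determiner}; 3:baureifar {noun,determiner}; 4:darex {adjective,adverb}; 5:thirn {noun,adverb}; 6:plaant {determiner}; 7:sliafeern {preposition}; 8:groichulm {noun,adverb}; 9:plaant {determiner}; 10:sliafeern {preposition}.
One satisfying assignment: noun determiner determiner adjective adverb determiner preposition adverb determiner preposition.
Rule-by-rule: rule 1 satisfied; rule 2 satisfied; rule 3 satisfied; rule 4 satisfied; rule 5 satisfied.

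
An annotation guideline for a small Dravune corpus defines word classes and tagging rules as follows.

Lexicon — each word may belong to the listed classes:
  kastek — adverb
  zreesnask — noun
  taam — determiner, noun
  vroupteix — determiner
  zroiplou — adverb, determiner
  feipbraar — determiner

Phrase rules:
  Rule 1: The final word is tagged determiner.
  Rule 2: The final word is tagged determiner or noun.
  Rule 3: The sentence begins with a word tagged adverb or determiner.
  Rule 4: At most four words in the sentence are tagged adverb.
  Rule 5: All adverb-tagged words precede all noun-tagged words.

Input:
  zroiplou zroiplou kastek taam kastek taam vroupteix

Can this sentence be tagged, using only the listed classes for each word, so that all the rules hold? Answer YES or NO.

Candidates per position — 1:zroiplou {adverb,determiner}; 2:zroiplou {adverb,determiner}; 3:kastek {adverb}; 4:taam {determiner,noun}; 5:kastek {adverb}; 6:taam {determiner,noun}; 7:vroupteix {determiner}.
One satisfying assignment: adverb determiner adverb determiner adverb determiner determiner.
Check: rule 1 ok; rule 2 ok; rule 3 ok; rule 4 ok; rule 5 ok.

YES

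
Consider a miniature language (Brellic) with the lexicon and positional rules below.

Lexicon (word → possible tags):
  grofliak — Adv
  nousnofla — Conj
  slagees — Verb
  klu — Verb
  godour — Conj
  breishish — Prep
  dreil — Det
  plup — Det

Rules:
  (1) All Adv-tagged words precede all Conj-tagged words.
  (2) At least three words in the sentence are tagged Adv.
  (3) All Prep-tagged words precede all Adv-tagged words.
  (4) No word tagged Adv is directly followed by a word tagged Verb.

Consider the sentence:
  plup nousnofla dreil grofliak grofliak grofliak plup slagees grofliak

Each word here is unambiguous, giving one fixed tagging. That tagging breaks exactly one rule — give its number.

Fixed tagging: Det Conj Det Adv Adv Adv Det Verb Adv.
Applying the rules: R1 ✗, R2 ✓, R3 ✓, R4 ✓.
Only rule 1 fails.

1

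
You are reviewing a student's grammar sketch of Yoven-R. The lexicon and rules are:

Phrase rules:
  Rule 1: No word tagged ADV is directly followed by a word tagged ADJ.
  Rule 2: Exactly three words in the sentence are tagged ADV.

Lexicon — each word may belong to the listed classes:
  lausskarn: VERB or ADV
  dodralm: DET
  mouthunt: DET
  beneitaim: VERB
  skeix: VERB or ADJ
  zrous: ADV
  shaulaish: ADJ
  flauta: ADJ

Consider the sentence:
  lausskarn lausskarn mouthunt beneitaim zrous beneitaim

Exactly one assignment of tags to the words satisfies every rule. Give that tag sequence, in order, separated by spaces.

ADV ADV DET VERB ADV VERB

Candidates per position — 1:lausskarn {VERB,ADV}; 2:lausskarn {VERB,ADV}; 3:mouthunt {DET}; 4:beneitaim {VERB}; 5:zrous {ADV}; 6:beneitaim {VERB}.
Position 1: VERB is ruled out by rule 2; that leaves ADV.
Position 2: VERB is ruled out by rule 2; that leaves ADV.
The only consistent sequence is: ADV ADV DET VERB ADV VERB.
Checking: rule 1 holds; rule 2 holds.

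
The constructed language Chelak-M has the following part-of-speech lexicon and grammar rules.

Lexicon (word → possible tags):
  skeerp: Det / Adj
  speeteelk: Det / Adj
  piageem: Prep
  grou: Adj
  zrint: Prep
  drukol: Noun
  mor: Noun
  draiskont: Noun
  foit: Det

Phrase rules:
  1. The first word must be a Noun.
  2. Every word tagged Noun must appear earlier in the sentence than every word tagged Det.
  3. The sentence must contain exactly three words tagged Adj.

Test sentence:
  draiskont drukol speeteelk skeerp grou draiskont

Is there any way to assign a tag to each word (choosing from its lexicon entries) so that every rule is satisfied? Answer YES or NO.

Candidates per position — 1:draiskont {Noun}; 2:drukol {Noun}; 3:speeteelk {Det,Adj}; 4:skeerp {Det,Adj}; 5:grou {Adj}; 6:draiskont {Noun}.
One satisfying assignment: Noun Noun Adj Adj Adj Noun.
Rule-by-rule: rule 1 satisfied; rule 2 satisfied; rule 3 satisfied.

YES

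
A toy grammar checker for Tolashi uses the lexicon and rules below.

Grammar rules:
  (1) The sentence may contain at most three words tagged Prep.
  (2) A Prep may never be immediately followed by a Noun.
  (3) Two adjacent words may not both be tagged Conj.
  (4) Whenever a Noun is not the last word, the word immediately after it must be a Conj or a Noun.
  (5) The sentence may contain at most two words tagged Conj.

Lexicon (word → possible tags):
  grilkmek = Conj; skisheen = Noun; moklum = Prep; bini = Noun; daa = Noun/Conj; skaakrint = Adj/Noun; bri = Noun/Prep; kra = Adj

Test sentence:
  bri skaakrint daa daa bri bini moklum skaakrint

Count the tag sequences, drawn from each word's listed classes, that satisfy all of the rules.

Candidates per position — 1:bri {Noun,Prep}; 2:skaakrint {Adj,Noun}; 3:daa {Noun,Conj}; 4:daa {Noun,Conj}; 5:bri {Noun,Prep}; 6:bini {Noun}; 7:moklum {Prep}; 8:skaakrint {Adj,Noun}.
There are 64 candidate sequences in total.
Rule 4 cannot be satisfied by any choice of tags from the lexicon.
So there is no consistent tagging.
Count = 0.

0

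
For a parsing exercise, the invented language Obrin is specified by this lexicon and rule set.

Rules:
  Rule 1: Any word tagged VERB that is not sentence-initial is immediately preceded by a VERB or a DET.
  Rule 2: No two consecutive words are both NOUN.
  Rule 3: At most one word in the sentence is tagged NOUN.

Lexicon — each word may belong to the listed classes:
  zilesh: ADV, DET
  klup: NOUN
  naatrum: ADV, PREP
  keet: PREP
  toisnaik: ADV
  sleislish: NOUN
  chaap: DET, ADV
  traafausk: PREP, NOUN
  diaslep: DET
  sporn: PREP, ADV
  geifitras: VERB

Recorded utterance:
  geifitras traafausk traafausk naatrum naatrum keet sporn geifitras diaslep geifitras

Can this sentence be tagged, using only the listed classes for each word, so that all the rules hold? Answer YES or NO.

Candidates per position — 1:geifitras {VERB}; 2:traafausk {PREP,NOUN}; 3:traafausk {PREP,NOUN}; 4:naatrum {ADV,PREP}; 5:naatrum {ADV,PREP}; 6:keet {PREP}; 7:sporn {PREP,ADV}; 8:geifitras {VERB}; 9:diaslep {DET}; 10:geifitras {VERB}.
Rule 1 cannot be satisfied by any choice of tags from the lexicon.
So there is no consistent tagging.

NO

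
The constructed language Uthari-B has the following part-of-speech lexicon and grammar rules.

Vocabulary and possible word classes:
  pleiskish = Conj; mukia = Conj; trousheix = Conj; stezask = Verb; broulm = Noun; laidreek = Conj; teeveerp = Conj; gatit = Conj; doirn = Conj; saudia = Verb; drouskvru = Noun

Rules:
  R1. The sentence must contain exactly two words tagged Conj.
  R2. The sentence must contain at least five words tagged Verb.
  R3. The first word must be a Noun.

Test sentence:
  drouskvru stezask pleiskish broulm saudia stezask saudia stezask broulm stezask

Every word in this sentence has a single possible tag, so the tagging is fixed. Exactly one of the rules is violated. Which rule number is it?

1

Fixed tagging: Noun Verb Conj Noun Verb Verb Verb Verb Noun Verb.
Rule check: R1 violated, R2 holds, R3 holds.
Only rule 1 fails.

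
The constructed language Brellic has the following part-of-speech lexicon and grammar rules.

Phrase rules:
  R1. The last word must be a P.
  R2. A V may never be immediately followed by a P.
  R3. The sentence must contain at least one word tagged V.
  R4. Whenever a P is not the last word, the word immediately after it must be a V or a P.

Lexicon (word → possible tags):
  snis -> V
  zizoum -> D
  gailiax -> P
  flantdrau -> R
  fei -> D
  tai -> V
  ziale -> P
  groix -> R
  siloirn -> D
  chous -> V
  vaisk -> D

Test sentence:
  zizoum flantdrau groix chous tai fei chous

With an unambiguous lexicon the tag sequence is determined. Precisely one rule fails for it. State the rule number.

1

Fixed tagging: D R R V V D V.
Checking each rule: R1 fails, R2 ok, R3 ok, R4 ok.
Only rule 1 fails.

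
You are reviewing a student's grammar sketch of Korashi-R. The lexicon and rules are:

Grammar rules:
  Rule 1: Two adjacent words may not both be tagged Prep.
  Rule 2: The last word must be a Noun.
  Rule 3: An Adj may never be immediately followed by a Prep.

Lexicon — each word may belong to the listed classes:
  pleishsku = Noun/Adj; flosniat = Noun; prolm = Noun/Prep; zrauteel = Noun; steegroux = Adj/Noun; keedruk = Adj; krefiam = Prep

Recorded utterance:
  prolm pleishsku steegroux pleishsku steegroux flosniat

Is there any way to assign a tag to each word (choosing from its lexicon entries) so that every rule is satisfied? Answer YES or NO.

YES

Candidates per position — 1:prolm {Noun,Prep}; 2:pleishsku {Noun,Adj}; 3:steegroux {Adj,Noun}; 4:pleishsku {Noun,Adj}; 5:steegroux {Adj,Noun}; 6:flosniat {Noun}.
One satisfying assignment: Noun Adj Adj Noun Adj Noun.
Check: rule 1 satisfied; rule 2 satisfied; rule 3 satisfied.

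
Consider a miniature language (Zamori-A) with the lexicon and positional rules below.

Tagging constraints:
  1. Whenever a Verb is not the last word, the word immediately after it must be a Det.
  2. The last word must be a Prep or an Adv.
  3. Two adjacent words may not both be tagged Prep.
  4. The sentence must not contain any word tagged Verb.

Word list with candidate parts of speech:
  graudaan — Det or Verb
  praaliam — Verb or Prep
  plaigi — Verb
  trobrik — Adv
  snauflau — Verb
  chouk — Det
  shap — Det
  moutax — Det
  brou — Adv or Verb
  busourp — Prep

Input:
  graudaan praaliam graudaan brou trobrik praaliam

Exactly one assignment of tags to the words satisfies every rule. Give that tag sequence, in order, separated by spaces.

Candidates per position — 1:graudaan {Det,Verb}; 2:praaliam {Verb,Prep}; 3:graudaan {Det,Verb}; 4:brou {Adv,Verb}; 5:trobrik {Adv}; 6:praaliam {Verb,Prep}.
At position 1, choosing Verb makes rule 1 impossible to satisfy; hence Det.
At position 2, choosing Verb makes rule 4 impossible to satisfy; hence Prep.
At position 3, choosing Verb makes rule 1 impossible to satisfy; hence Det.
At position 4, choosing Verb makes rule 1 impossible to satisfy; hence Adv.
At position 6, choosing Verb makes rule 2 impossible to satisfy; hence Prep.
The unique satisfying tagging is: Det Prep Det Adv Adv Prep.
Check: rule 1 ok; rule 2 ok; rule 3 ok; rule 4 ok.

Det Prep Det Adv Adv Prep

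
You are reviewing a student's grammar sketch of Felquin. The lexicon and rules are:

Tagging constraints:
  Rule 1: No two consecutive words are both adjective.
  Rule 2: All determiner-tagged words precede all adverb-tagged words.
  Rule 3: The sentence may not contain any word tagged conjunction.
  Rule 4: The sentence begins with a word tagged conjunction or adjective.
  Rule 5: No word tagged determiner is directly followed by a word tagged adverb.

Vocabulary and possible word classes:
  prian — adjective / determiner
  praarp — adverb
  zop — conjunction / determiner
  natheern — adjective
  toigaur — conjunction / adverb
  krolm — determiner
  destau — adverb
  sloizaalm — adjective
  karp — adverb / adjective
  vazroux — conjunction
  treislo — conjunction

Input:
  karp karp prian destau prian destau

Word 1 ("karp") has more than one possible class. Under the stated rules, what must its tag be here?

Candidates per position — 1:karp {adverb,adjective}; 2:karp {adverb,adjective}; 3:prian {adjective,determiner}; 4:destau {adverb}; 5:prian {adjective,determiner}; 6:destau {adverb}.
If word 1 were adverb, no tagging could satisfy rule 4; so word 1 is adjective.
If word 2 were adjective, no tagging could satisfy rule 1; so word 2 is adverb.
If word 3 were determiner, no tagging could satisfy rule 2; so word 3 is adjective.
If word 5 were determiner, no tagging could satisfy rule 2; so word 5 is adjective.
That leaves exactly one tagging: adjective adverb adjective adverb adjective adverb.
Verifying each rule — rule 1 holds; rule 2 holds; rule 3 holds; rule 4 holds; rule 5 holds.

adjective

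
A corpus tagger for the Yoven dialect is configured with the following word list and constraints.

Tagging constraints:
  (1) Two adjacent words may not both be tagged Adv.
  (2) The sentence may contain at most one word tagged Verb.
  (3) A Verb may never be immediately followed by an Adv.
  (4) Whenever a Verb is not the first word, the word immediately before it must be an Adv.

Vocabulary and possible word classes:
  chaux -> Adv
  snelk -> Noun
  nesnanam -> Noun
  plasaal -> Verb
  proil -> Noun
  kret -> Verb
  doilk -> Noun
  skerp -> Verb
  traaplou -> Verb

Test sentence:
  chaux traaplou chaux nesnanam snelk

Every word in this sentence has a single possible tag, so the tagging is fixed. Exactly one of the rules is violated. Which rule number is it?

3

Fixed tagging: Adv Verb Adv Noun Noun.
Applying the rules: R1 holds, R2 holds, R3 violated, R4 holds.
Only rule 3 fails.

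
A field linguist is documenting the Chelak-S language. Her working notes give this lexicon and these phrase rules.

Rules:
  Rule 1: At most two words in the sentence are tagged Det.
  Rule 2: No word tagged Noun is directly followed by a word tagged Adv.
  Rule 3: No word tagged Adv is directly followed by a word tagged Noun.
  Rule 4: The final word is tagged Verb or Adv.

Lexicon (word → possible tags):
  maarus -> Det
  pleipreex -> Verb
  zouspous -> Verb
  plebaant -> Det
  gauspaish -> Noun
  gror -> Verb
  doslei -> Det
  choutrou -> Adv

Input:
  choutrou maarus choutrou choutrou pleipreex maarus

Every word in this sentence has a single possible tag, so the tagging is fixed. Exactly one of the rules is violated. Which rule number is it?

Fixed tagging: Adv Det Adv Adv Verb Det.
Rule check: R1 ✓, R2 ✓, R3 ✓, R4 ✗.
Only rule 4 fails.

4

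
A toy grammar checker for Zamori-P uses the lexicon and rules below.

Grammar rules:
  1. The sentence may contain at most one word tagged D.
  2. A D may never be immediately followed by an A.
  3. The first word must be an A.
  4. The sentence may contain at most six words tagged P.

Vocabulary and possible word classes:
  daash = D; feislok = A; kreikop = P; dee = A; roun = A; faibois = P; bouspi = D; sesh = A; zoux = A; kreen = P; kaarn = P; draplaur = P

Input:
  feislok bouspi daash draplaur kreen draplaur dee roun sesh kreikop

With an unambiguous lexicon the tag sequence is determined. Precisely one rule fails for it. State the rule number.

Fixed tagging: A D D P P P A A A P.
Rule check: R1 violated, R2 holds, R3 holds, R4 holds.
Only rule 1 fails.

1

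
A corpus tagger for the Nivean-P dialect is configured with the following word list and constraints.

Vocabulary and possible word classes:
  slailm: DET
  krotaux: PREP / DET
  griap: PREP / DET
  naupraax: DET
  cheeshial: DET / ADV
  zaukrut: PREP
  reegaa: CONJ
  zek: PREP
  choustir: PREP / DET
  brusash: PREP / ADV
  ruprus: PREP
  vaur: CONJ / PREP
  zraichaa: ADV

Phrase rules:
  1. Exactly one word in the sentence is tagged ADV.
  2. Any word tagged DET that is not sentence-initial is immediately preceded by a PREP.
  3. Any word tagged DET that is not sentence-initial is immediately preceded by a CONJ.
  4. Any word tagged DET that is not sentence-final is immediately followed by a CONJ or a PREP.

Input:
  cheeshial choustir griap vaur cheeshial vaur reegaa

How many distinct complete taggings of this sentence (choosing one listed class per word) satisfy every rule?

4

Candidates per position — 1:cheeshial {DET,ADV}; 2:choustir {PREP,DET}; 3:griap {PREP,DET}; 4:vaur {CONJ,PREP}; 5:cheeshial {DET,ADV}; 6:vaur {CONJ,PREP}; 7:reegaa {CONJ}.
There are 64 candidate sequences in total.
The sequences that satisfy every rule: DET PREP PREP CONJ ADV CONJ CONJ; DET PREP PREP CONJ ADV PREP CONJ; DET PREP PREP PREP ADV CONJ CONJ; DET PREP PREP PREP ADV PREP CONJ.
Count = 4.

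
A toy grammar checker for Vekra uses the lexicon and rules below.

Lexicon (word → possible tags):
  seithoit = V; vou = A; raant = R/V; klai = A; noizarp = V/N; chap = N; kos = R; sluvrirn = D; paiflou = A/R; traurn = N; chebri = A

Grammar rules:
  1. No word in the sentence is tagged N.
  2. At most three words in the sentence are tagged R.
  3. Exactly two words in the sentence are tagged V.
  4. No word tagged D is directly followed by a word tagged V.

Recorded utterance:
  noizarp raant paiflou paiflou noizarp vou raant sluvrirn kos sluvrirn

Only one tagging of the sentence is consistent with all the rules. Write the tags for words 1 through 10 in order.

V R A A V A R D R D

Candidates per position — 1:noizarp {V,N}; 2:raant {R,V}; 3:paiflou {A,R}; 4:paiflou {A,R}; 5:noizarp {V,N}; 6:vou {A}; 7:raant {R,V}; 8:sluvrirn {D}; 9:kos {R}; 10:sluvrirn {D}.
If word 1 were N, no tagging could satisfy rule 1; so word 1 is V.
If word 5 were N, no tagging could satisfy rule 1; so word 5 is V.
If word 7 were V, no tagging could satisfy rule 3; so word 7 is R.
If word 2 were V, no tagging could satisfy rule 3; so word 2 is R.
If word 3 were R, no tagging could satisfy rule 2; so word 3 is A.
If word 4 were R, no tagging could satisfy rule 2; so word 4 is A.
That leaves exactly one tagging: V R A A V A R D R D.
Rule-by-rule: rule 1 ok; rule 2 ok; rule 3 ok; rule 4 ok.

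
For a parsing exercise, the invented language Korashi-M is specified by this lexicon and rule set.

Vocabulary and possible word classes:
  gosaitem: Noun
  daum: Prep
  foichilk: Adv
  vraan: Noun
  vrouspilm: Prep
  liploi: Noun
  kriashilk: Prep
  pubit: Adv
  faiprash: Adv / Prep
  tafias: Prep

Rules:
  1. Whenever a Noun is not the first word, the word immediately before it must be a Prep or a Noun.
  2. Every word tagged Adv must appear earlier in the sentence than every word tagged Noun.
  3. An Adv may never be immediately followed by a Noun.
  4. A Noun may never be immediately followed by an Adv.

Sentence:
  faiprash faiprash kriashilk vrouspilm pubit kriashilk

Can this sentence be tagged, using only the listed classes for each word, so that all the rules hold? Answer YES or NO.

Candidates per position — 1:faiprash {Adv,Prep}; 2:faiprash {Adv,Prep}; 3:kriashilk {Prep}; 4:vrouspilm {Prep}; 5:pubit {Adv}; 6:kriashilk {Prep}.
One satisfying assignment: Prep Adv Prep Prep Adv Prep.
Checking: rule 1 holds; rule 2 holds; rule 3 holds; rule 4 holds.

YES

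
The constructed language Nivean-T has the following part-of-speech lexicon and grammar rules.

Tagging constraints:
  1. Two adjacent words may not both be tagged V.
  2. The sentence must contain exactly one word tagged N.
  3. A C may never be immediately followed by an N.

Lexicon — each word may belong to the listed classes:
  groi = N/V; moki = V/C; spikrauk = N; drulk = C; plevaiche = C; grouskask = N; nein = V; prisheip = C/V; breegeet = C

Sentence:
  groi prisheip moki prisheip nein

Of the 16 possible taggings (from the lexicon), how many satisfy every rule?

Candidates per position — 1:groi {N,V}; 2:prisheip {C,V}; 3:moki {V,C}; 4:prisheip {C,V}; 5:nein {V}.
There are 16 candidate sequences in total.
The sequences that satisfy every rule: N C V C V; N C C C V; N V C C V.
Count = 3.

3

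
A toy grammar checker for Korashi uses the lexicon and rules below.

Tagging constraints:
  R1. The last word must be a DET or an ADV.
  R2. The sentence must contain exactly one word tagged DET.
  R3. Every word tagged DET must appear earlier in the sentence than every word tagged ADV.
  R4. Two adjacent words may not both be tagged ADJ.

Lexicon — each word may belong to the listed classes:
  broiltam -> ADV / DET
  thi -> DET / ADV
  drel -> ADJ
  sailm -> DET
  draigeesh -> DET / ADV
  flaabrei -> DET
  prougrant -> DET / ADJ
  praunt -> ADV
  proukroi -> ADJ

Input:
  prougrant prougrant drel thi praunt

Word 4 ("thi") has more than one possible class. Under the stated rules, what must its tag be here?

ADV

Candidates per position — 1:prougrant {DET,ADJ}; 2:prougrant {DET,ADJ}; 3:drel {ADJ}; 4:thi {DET,ADV}; 5:praunt {ADV}.
If word 2 were ADJ, no tagging could satisfy rule 4; so word 2 is DET.
If word 4 were DET, no tagging could satisfy rule 2; so word 4 is ADV.
If word 1 were DET, no tagging could satisfy rule 2; so word 1 is ADJ.
The unique satisfying tagging is: ADJ DET ADJ ADV ADV.
Verifying each rule — rule 1 ok; rule 2 ok; rule 3 ok; rule 4 ok.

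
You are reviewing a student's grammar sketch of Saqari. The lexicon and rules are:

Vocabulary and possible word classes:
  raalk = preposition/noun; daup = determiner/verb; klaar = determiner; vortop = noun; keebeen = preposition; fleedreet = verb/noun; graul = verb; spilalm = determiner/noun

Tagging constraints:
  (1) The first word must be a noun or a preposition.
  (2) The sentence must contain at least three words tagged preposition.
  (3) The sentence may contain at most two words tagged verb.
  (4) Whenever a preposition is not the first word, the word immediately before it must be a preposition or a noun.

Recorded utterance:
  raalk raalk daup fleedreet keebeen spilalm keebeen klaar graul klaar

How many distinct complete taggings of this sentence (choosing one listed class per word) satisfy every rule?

6

Candidates per position — 1:raalk {preposition,noun}; 2:raalk {preposition,noun}; 3:daup {determiner,verb}; 4:fleedreet {verb,noun}; 5:keebeen {preposition}; 6:spilalm {determiner,noun}; 7:keebeen {preposition}; 8:klaar {determiner}; 9:graul {verb}; 10:klaar {determiner}.
There are 32 candidate sequences in total.
Checking each against the rules leaves 6 sequences.
Count = 6.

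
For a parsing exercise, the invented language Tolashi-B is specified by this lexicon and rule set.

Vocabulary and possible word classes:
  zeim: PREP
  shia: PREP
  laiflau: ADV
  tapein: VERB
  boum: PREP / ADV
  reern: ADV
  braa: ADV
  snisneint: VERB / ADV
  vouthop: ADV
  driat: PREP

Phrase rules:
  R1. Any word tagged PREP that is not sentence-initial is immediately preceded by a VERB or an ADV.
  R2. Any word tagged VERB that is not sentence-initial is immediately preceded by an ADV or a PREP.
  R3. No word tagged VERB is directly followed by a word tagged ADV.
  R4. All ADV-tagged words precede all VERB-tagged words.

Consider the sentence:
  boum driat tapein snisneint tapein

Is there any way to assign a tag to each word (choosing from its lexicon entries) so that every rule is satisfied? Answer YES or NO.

Candidates per position — 1:boum {PREP,ADV}; 2:driat {PREP}; 3:tapein {VERB}; 4:snisneint {VERB,ADV}; 5:tapein {VERB}.
Every candidate sequence violates at least one rule; no consistent tagging exists.

NO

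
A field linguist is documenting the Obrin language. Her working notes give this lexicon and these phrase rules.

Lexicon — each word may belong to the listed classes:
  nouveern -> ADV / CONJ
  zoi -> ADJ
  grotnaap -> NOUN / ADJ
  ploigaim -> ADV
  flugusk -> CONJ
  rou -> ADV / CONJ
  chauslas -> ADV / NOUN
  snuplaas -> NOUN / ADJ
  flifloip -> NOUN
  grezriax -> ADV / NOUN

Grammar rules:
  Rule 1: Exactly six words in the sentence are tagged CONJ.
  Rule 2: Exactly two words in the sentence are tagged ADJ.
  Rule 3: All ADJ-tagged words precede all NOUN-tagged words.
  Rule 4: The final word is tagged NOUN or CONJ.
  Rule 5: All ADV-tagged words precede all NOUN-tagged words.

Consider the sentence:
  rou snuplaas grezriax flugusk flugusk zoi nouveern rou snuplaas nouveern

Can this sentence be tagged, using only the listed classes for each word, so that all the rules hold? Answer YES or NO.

Candidates per position — 1:rou {ADV,CONJ}; 2:snuplaas {NOUN,ADJ}; 3:grezriax {ADV,NOUN}; 4:flugusk {CONJ}; 5:flugusk {CONJ}; 6:zoi {ADJ}; 7:nouveern {ADV,CONJ}; 8:rou {ADV,CONJ}; 9:snuplaas {NOUN,ADJ}; 10:nouveern {ADV,CONJ}.
One satisfying assignment: CONJ ADJ ADV CONJ CONJ ADJ CONJ CONJ NOUN CONJ.
Checking: rule 1 ✓; rule 2 ✓; rule 3 ✓; rule 4 ✓; rule 5 ✓.

YES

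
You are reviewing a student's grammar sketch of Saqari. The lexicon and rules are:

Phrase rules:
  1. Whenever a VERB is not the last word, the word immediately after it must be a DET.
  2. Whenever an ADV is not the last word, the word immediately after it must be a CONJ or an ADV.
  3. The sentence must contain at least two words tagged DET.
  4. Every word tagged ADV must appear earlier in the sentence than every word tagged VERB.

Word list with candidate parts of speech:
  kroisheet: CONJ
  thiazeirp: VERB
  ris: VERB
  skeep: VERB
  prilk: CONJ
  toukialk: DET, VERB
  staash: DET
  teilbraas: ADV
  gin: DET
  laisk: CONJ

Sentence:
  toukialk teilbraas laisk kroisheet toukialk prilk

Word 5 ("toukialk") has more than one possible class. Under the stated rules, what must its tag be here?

Candidates per position — 1:toukialk {DET,VERB}; 2:teilbraas {ADV}; 3:laisk {CONJ}; 4:kroisheet {CONJ}; 5:toukialk {DET,VERB}; 6:prilk {CONJ}.
Word 1 cannot be VERB — rule 1 would then fail for every completion. It is DET.
Word 5 cannot be VERB — rule 1 would then fail for every completion. It is DET.
So the tagging must be: DET ADV CONJ CONJ DET CONJ.
Checking: rule 1 ✓; rule 2 ✓; rule 3 ✓; rule 4 ✓.

DET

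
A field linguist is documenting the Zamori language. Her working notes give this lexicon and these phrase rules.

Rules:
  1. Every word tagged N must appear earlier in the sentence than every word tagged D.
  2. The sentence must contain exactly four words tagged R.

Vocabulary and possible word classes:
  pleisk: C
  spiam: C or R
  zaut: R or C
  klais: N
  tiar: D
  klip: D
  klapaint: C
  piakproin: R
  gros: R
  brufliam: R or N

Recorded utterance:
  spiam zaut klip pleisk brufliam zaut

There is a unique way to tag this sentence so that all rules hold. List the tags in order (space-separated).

Candidates per position — 1:spiam {C,R}; 2:zaut {R,C}; 3:klip {D}; 4:pleisk {C}; 5:brufliam {R,N}; 6:zaut {R,C}.
If word 1 were C, no tagging could satisfy rule 2; so word 1 is R.
If word 2 were C, no tagging could satisfy rule 2; so word 2 is R.
If word 5 were N, no tagging could satisfy rule 1; so word 5 is R.
If word 6 were C, no tagging could satisfy rule 2; so word 6 is R.
The unique satisfying tagging is: R R D C R R.
Checking: rule 1 holds; rule 2 holds.

R R D C R R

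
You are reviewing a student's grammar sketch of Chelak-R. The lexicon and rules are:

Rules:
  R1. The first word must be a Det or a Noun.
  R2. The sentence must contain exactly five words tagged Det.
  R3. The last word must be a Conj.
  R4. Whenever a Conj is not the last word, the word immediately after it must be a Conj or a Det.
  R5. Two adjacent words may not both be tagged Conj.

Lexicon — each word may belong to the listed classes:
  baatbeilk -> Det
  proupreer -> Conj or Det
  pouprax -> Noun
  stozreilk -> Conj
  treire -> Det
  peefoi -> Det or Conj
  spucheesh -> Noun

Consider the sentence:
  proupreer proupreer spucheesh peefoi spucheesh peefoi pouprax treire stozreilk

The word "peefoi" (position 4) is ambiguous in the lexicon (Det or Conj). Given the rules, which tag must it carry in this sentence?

Candidates per position — 1:proupreer {Conj,Det}; 2:proupreer {Conj,Det}; 3:spucheesh {Noun}; 4:peefoi {Det,Conj}; 5:spucheesh {Noun}; 6:peefoi {Det,Conj}; 7:pouprax {Noun}; 8:treire {Det}; 9:stozreilk {Conj}.
Position 1: tagging it Conj would leave rule 1 unsatisfiable, so it must be Det.
Position 2: tagging it Conj would leave rule 2 unsatisfiable, so it must be Det.
Position 4: tagging it Conj would leave rule 2 unsatisfiable, so it must be Det.
Position 6: tagging it Conj would leave rule 2 unsatisfiable, so it must be Det.
So the tagging must be: Det Det Noun Det Noun Det Noun Det Conj.
Check: rule 1 holds; rule 2 holds; rule 3 holds; rule 4 holds; rule 5 holds.

Det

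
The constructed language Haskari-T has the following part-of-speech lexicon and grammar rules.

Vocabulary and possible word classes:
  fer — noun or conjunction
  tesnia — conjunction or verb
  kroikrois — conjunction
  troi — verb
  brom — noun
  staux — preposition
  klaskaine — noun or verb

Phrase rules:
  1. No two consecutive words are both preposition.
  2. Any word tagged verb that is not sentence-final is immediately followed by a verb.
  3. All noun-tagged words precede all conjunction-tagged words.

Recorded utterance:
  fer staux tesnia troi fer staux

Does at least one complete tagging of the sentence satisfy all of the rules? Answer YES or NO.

NO

Candidates per position — 1:fer {noun,conjunction}; 2:staux {preposition}; 3:tesnia {conjunction,verb}; 4:troi {verb}; 5:fer {noun,conjunction}; 6:staux {preposition}.
Rule 2 cannot be satisfied by any choice of tags from the lexicon.
So there is no consistent tagging.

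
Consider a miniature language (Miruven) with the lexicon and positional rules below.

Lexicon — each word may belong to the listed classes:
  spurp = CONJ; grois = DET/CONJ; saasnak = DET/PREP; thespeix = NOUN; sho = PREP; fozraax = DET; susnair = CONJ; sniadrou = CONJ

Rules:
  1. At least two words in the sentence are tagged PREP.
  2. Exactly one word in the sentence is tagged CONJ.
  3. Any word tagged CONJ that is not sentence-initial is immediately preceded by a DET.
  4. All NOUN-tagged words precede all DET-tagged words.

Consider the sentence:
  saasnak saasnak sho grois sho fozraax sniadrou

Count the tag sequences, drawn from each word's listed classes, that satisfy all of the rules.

4

Candidates per position — 1:saasnak {DET,PREP}; 2:saasnak {DET,PREP}; 3:sho {PREP}; 4:grois {DET,CONJ}; 5:sho {PREP}; 6:fozraax {DET}; 7:sniadrou {CONJ}.
There are 8 candidate sequences in total.
The sequences that satisfy every rule: DET DET PREP DET PREP DET CONJ; DET PREP PREP DET PREP DET CONJ; PREP DET PREP DET PREP DET CONJ; PREP PREP PREP DET PREP DET CONJ.
Count = 4.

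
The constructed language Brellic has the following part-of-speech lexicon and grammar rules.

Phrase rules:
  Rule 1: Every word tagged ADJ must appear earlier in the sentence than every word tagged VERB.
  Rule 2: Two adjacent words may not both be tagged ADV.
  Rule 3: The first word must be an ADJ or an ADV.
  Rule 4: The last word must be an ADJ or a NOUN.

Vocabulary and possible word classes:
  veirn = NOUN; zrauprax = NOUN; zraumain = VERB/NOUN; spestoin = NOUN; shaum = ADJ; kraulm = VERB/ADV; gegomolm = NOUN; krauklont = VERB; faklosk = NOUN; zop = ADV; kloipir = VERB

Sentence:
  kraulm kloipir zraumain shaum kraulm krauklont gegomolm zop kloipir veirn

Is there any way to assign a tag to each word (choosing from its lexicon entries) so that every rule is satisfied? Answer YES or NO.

Candidates per position — 1:kraulm {VERB,ADV}; 2:kloipir {VERB}; 3:zraumain {VERB,NOUN}; 4:shaum {ADJ}; 5:kraulm {VERB,ADV}; 6:krauklont {VERB}; 7:gegomolm {NOUN}; 8:zop {ADV}; 9:kloipir {VERB}; 10:veirn {NOUN}.
Rule 1 cannot be satisfied by any choice of tags from the lexicon.
So there is no consistent tagging.

NO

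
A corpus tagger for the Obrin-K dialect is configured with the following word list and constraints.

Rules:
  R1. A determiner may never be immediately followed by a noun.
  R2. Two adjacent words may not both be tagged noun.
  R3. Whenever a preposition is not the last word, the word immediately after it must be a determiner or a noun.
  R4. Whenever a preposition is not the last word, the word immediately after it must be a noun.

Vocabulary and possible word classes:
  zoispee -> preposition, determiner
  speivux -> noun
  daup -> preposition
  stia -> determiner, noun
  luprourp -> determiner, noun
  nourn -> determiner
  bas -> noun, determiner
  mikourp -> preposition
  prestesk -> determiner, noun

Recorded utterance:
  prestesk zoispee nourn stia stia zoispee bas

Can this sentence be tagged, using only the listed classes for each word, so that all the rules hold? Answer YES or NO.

Candidates per position — 1:prestesk {determiner,noun}; 2:zoispee {preposition,determiner}; 3:nourn {determiner}; 4:stia {determiner,noun}; 5:stia {determiner,noun}; 6:zoispee {preposition,determiner}; 7:bas {noun,determiner}.
One satisfying assignment: noun determiner determiner determiner determiner preposition noun.
Check: rule 1 ✓; rule 2 ✓; rule 3 ✓; rule 4 ✓.

YES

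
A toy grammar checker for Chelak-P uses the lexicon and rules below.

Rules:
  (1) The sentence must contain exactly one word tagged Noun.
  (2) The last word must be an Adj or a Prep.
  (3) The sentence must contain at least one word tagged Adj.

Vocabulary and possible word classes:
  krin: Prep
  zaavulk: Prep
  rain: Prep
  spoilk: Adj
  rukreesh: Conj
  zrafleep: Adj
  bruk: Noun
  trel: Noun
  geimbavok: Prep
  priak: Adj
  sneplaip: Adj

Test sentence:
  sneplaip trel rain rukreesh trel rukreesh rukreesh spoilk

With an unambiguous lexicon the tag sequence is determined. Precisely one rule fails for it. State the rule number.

1

Fixed tagging: Adj Noun Prep Conj Noun Conj Conj Adj.
Applying the rules: R1 fail, R2 pass, R3 pass.
Only rule 1 fails.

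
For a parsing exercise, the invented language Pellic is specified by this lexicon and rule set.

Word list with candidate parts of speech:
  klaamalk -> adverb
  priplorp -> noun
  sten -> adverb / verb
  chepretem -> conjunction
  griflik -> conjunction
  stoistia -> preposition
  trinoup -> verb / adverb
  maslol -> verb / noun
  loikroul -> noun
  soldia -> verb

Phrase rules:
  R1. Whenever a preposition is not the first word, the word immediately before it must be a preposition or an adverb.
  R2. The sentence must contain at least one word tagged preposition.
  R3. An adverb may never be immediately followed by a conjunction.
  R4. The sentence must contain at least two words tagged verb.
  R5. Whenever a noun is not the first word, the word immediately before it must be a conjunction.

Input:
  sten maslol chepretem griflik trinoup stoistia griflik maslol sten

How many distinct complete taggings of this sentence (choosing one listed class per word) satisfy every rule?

Candidates per position — 1:sten {adverb,verb}; 2:maslol {verb,noun}; 3:chepretem {conjunction}; 4:griflik {conjunction}; 5:trinoup {verb,adverb}; 6:stoistia {preposition}; 7:griflik {conjunction}; 8:maslol {verb,noun}; 9:sten {adverb,verb}.
There are 32 candidate sequences in total.
Checking each against the rules leaves 7 sequences.
Count = 7.

7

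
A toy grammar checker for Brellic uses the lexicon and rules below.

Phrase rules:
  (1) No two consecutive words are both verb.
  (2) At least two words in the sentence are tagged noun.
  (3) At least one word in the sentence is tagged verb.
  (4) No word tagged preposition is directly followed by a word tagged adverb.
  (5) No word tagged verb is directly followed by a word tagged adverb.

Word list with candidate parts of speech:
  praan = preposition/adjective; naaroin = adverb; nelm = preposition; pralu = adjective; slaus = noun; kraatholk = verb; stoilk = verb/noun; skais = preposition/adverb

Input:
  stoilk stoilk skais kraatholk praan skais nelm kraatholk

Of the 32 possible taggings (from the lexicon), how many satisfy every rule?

6

Candidates per position — 1:stoilk {verb,noun}; 2:stoilk {verb,noun}; 3:skais {preposition,adverb}; 4:kraatholk {verb}; 5:praan {preposition,adjective}; 6:skais {preposition,adverb}; 7:nelm {preposition}; 8:kraatholk {verb}.
There are 32 candidate sequences in total.
Checking each against the rules leaves 6 sequences.
Count = 6.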